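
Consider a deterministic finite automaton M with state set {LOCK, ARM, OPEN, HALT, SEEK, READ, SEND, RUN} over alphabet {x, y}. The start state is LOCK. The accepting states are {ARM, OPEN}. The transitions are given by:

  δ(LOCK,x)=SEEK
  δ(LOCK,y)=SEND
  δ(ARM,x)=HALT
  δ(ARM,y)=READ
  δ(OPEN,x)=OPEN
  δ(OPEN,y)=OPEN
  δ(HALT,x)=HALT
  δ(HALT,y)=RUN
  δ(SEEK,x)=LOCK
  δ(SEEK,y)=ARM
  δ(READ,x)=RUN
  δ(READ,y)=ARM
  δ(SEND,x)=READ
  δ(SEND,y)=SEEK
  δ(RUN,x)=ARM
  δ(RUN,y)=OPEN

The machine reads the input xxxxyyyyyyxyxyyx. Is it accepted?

Trace: LOCK -x-> SEEK -x-> LOCK -x-> SEEK -x-> LOCK -y-> SEND -y-> SEEK -y-> ARM -y-> READ -y-> ARM -y-> READ -x-> RUN -y-> OPEN -x-> OPEN -y-> OPEN -y-> OPEN -x-> OPEN
End state OPEN is accepting.

Yes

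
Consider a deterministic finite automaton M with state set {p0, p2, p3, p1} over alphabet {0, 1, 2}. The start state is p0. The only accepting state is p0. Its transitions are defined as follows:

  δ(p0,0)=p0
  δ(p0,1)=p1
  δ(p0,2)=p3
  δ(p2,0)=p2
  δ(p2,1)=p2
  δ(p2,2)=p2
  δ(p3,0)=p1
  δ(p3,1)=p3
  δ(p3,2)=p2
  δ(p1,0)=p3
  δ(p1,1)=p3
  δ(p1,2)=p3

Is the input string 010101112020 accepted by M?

p0 → p0 → p1 → p3 → p3 → p1 → p3 → p3 → p3 → p2 → p2 → p2 → p2
End state p2 is not accepting.

No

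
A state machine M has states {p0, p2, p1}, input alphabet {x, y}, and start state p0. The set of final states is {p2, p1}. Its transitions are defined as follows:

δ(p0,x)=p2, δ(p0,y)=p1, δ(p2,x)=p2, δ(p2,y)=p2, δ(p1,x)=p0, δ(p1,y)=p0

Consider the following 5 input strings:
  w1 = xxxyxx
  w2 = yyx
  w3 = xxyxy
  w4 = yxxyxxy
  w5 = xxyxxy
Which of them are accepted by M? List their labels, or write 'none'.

w1, w2, w3, w4, w5

w1: p0 → p2 → p2 → p2 → p2 → p2 → p2  → end p2, accepted
w2: p0 → p1 → p0 → p2  → end p2, accepted
w3: p0 → p2 → p2 → p2 → p2 → p2  → end p2, accepted
w4: p0 → p1 → p0 → p2 → p2 → p2 → p2 → p2  → end p2, accepted
w5: p0 → p2 → p2 → p2 → p2 → p2 → p2  → end p2, accepted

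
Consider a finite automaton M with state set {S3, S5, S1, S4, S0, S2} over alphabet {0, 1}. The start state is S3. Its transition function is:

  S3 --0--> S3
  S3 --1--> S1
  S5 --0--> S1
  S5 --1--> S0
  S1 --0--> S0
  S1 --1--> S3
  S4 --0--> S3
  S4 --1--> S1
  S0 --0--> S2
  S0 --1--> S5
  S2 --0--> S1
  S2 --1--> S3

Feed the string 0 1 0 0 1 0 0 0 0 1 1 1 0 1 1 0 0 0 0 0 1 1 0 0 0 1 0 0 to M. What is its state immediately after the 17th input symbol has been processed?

S1

Trace: S3 -0-> S3 -1-> S1 -0-> S0 -0-> S2 -1-> S3 -0-> S3 -0-> S3 -0-> S3 -0-> S3 -1-> S1 -1-> S3 -1-> S1 -0-> S0 -1-> S5 -1-> S0 -0-> S2 -0-> S1
After 17 symbols: S1.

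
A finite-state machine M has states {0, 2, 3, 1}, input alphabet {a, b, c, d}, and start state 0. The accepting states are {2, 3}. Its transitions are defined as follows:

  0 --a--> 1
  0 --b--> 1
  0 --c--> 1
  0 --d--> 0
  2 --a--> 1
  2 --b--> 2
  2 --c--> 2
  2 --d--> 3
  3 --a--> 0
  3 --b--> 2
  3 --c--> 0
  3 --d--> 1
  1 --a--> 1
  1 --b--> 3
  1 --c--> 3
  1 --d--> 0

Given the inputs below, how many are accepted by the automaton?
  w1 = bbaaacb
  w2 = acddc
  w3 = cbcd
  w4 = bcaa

1

w1:
  start at 0
  read 'b': 0 → 1
  read 'b': 1 → 3
  read 'a': 3 → 0
  read 'a': 0 → 1
  read 'a': 1 → 1
  read 'c': 1 → 3
  read 'b': 3 → 2
  end 2, accepted
w2:
  start at 0
  read 'a': 0 → 1
  read 'c': 1 → 3
  read 'd': 3 → 1
  read 'd': 1 → 0
  read 'c': 0 → 1
  end 1, rejected
w3:
  start at 0
  read 'c': 0 → 1
  read 'b': 1 → 3
  read 'c': 3 → 0
  read 'd': 0 → 0
  end 0, rejected
w4:
  start at 0
  read 'b': 0 → 1
  read 'c': 1 → 3
  read 'a': 3 → 0
  read 'a': 0 → 1
  end 1, rejected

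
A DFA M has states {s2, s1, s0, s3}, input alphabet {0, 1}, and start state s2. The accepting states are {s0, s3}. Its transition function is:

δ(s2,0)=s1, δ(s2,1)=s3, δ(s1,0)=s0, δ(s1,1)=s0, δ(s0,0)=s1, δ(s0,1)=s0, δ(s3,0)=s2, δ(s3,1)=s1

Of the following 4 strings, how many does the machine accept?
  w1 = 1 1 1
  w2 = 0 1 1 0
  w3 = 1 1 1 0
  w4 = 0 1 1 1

w1:
  start at s2
  read '1': s2 → s3
  read '1': s3 → s1
  read '1': s1 → s0
  end s0, accepted
w2:
  start at s2
  read '0': s2 → s1
  read '1': s1 → s0
  read '1': s0 → s0
  read '0': s0 → s1
  end s1, rejected
w3:
  start at s2
  read '1': s2 → s3
  read '1': s3 → s1
  read '1': s1 → s0
  read '0': s0 → s1
  end s1, rejected
w4:
  start at s2
  read '0': s2 → s1
  read '1': s1 → s0
  read '1': s0 → s0
  read '1': s0 → s0
  end s0, accepted

2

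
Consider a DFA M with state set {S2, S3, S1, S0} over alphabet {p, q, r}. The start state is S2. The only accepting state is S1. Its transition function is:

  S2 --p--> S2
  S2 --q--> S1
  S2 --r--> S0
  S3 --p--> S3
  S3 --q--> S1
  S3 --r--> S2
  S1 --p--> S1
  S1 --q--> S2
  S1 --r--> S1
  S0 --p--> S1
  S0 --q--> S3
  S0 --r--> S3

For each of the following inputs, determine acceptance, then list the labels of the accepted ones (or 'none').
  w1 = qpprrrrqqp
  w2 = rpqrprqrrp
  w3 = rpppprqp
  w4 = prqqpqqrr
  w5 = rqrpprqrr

w1: S2 → S1 → S1 → S1 → S1 → S1 → S1 → S1 → S2 → S1 → S1  → end S1, accepted
w2: S2 → S0 → S1 → S2 → S0 → S1 → S1 → S2 → S0 → S3 → S3  → end S3, rejected
w3: S2 → S0 → S1 → S1 → S1 → S1 → S1 → S2 → S2  → end S2, rejected
w4: S2 → S2 → S0 → S3 → S1 → S1 → S2 → S1 → S1 → S1  → end S1, accepted
w5: S2 → S0 → S3 → S2 → S2 → S2 → S0 → S3 → S2 → S0  → end S0, rejected

w1, w4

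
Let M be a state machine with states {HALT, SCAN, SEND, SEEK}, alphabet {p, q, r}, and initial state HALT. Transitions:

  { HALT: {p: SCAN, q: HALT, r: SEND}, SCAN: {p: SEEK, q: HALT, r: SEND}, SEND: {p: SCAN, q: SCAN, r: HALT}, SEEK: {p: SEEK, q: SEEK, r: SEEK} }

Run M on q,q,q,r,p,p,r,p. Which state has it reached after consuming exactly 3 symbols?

start at HALT
read 'q': HALT → HALT
read 'q': HALT → HALT
read 'q': HALT → HALT
After 3 symbols: HALT.

HALT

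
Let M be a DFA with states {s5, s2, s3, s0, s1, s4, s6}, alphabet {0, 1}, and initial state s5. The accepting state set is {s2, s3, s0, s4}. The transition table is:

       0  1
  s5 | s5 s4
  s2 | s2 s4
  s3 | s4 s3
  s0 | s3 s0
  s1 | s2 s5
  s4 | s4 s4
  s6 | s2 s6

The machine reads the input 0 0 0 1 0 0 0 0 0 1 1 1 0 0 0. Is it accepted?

Yes

Trace: s5 -0-> s5 -0-> s5 -0-> s5 -1-> s4 -0-> s4 -0-> s4 -0-> s4 -0-> s4 -0-> s4 -1-> s4 -1-> s4 -1-> s4 -0-> s4 -0-> s4 -0-> s4
End state s4 is accepting.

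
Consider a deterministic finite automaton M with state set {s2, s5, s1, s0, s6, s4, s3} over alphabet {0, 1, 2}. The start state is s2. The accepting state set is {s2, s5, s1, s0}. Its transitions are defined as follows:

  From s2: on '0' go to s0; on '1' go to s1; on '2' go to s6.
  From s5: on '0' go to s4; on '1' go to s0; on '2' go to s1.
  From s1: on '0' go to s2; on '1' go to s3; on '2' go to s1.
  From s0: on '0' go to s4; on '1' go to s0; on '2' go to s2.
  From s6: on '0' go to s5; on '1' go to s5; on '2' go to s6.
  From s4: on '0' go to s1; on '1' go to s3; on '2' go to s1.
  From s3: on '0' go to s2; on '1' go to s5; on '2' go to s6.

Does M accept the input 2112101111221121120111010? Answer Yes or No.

Trace: s2 -2-> s6 -1-> s5 -1-> s0 -2-> s2 -1-> s1 -0-> s2 -1-> s1 -1-> s3 -1-> s5 -1-> s0 -2-> s2 -2-> s6 -1-> s5 -1-> s0 -2-> s2 -1-> s1 -1-> s3 -2-> s6 -0-> s5 -1-> s0 -1-> s0 -1-> s0 -0-> s4 -1-> s3 -0-> s2
End state s2 is accepting.

Yes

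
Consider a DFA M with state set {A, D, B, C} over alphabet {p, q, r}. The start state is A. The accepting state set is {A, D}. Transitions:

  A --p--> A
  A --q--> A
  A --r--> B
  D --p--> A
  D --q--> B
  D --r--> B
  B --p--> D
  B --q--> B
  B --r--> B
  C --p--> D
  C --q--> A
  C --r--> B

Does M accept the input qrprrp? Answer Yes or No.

Yes

A → A → B → D → B → B → D
End state D is accepting.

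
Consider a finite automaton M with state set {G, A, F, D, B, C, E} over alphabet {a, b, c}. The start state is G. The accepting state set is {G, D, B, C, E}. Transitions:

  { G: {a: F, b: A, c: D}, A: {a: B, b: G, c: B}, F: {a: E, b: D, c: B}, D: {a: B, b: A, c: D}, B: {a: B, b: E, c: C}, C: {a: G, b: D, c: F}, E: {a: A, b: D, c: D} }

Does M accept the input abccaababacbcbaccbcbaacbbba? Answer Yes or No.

Trace: G -a-> F -b-> D -c-> D -c-> D -a-> B -a-> B -b-> E -a-> A -b-> G -a-> F -c-> B -b-> E -c-> D -b-> A -a-> B -c-> C -c-> F -b-> D -c-> D -b-> A -a-> B -a-> B -c-> C -b-> D -b-> A -b-> G -a-> F
End state F is not accepting.

No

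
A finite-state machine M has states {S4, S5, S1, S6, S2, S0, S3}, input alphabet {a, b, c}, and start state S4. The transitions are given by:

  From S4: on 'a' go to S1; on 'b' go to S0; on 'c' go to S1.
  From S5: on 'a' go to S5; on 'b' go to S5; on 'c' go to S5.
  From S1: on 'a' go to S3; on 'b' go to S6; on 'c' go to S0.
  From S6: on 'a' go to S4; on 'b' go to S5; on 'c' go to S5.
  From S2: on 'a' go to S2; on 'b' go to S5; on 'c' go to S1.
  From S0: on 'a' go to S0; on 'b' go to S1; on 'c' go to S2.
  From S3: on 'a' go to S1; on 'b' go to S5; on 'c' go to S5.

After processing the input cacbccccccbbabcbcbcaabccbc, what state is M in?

Trace: S4 -c-> S1 -a-> S3 -c-> S5 -b-> S5 -c-> S5 -c-> S5 -c-> S5 -c-> S5 -c-> S5 -c-> S5 -b-> S5 -b-> S5 -a-> S5 -b-> S5 -c-> S5 -b-> S5 -c-> S5 -b-> S5 -c-> S5 -a-> S5 -a-> S5 -b-> S5 -c-> S5 -c-> S5 -b-> S5 -c-> S5

S5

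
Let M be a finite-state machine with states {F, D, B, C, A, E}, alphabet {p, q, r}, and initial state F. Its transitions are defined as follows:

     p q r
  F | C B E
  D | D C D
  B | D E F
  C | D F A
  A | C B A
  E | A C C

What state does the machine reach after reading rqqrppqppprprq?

C

Trace: F -r-> E -q-> C -q-> F -r-> E -p-> A -p-> C -q-> F -p-> C -p-> D -p-> D -r-> D -p-> D -r-> D -q-> C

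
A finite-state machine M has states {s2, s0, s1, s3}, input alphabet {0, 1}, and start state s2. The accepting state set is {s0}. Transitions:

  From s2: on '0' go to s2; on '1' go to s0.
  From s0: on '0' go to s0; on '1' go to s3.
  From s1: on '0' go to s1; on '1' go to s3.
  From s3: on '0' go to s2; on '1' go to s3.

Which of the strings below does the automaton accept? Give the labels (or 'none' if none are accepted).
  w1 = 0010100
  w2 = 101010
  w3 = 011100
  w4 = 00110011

w2

w1: s2 → s2 → s2 → s0 → s0 → s3 → s2 → s2  → end s2, rejected
w2: s2 → s0 → s0 → s3 → s2 → s0 → s0  → end s0, accepted
w3: s2 → s2 → s0 → s3 → s3 → s2 → s2  → end s2, rejected
w4: s2 → s2 → s2 → s0 → s3 → s2 → s2 → s0 → s3  → end s3, rejected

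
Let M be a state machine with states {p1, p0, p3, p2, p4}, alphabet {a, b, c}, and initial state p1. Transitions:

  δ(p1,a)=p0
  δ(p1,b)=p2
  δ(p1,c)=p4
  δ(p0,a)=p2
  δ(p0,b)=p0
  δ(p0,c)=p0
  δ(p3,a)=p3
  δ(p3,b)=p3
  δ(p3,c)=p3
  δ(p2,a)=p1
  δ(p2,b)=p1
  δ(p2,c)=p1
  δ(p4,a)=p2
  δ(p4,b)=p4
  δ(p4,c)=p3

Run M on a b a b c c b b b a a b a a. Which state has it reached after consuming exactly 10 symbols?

Trace: p1 -a-> p0 -b-> p0 -a-> p2 -b-> p1 -c-> p4 -c-> p3 -b-> p3 -b-> p3 -b-> p3 -a-> p3
After 10 symbols: p3.

p3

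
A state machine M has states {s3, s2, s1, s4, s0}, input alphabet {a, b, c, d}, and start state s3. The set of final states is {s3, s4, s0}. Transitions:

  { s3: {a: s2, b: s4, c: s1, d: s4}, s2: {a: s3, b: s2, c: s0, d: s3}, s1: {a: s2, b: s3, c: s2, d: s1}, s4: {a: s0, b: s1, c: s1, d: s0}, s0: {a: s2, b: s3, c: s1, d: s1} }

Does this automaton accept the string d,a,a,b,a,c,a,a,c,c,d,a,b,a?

start at s3
read 'd': s3 → s4
read 'a': s4 → s0
read 'a': s0 → s2
read 'b': s2 → s2
read 'a': s2 → s3
read 'c': s3 → s1
read 'a': s1 → s2
read 'a': s2 → s3
read 'c': s3 → s1
read 'c': s1 → s2
read 'd': s2 → s3
read 'a': s3 → s2
read 'b': s2 → s2
read 'a': s2 → s3
End state s3 is accepting.

Yes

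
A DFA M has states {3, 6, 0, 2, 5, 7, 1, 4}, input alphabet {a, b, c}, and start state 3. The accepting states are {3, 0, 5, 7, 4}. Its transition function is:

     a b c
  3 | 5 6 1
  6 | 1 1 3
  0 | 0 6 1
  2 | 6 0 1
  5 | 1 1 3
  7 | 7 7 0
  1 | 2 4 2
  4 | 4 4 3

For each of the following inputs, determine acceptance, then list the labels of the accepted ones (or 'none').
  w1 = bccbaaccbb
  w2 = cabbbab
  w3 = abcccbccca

w1, w2

w1: Trace: 3 -b-> 6 -c-> 3 -c-> 1 -b-> 4 -a-> 4 -a-> 4 -c-> 3 -c-> 1 -b-> 4 -b-> 4  → end 4, accepted
w2: Trace: 3 -c-> 1 -a-> 2 -b-> 0 -b-> 6 -b-> 1 -a-> 2 -b-> 0  → end 0, accepted
w3: Trace: 3 -a-> 5 -b-> 1 -c-> 2 -c-> 1 -c-> 2 -b-> 0 -c-> 1 -c-> 2 -c-> 1 -a-> 2  → end 2, rejected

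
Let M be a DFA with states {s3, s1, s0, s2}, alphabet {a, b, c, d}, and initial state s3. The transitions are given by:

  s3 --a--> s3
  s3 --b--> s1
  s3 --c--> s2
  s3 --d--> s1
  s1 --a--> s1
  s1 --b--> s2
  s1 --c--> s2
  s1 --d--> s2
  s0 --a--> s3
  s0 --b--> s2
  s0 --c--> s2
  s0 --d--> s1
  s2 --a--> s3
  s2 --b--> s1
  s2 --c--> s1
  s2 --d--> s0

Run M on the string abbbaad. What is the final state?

Trace: s3 -a-> s3 -b-> s1 -b-> s2 -b-> s1 -a-> s1 -a-> s1 -d-> s2

s2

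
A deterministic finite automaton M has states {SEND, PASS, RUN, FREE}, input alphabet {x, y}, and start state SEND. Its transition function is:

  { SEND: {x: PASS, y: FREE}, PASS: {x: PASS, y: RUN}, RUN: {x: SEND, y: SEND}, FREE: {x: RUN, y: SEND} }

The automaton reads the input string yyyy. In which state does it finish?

SEND → FREE → SEND → FREE → SEND

SEND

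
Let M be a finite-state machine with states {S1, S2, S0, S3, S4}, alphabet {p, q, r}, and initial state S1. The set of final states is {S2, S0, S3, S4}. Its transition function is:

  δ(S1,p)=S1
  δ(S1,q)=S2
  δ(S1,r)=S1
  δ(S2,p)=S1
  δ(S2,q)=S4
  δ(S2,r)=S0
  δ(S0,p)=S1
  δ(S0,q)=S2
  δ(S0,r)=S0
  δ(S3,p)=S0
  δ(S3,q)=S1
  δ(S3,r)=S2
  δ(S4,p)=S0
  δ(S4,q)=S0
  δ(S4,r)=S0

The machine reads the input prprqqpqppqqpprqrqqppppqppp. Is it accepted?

Trace: S1 -p-> S1 -r-> S1 -p-> S1 -r-> S1 -q-> S2 -q-> S4 -p-> S0 -q-> S2 -p-> S1 -p-> S1 -q-> S2 -q-> S4 -p-> S0 -p-> S1 -r-> S1 -q-> S2 -r-> S0 -q-> S2 -q-> S4 -p-> S0 -p-> S1 -p-> S1 -p-> S1 -q-> S2 -p-> S1 -p-> S1 -p-> S1
End state S1 is not accepting.

No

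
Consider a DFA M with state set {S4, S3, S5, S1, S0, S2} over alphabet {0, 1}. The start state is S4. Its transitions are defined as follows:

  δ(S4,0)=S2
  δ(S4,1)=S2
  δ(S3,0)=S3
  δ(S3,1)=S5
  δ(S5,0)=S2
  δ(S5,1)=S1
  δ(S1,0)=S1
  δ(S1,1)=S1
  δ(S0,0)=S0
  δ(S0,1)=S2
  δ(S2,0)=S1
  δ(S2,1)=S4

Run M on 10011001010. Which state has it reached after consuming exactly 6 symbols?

S1

Trace: S4 -1-> S2 -0-> S1 -0-> S1 -1-> S1 -1-> S1 -0-> S1
After 6 symbols: S1.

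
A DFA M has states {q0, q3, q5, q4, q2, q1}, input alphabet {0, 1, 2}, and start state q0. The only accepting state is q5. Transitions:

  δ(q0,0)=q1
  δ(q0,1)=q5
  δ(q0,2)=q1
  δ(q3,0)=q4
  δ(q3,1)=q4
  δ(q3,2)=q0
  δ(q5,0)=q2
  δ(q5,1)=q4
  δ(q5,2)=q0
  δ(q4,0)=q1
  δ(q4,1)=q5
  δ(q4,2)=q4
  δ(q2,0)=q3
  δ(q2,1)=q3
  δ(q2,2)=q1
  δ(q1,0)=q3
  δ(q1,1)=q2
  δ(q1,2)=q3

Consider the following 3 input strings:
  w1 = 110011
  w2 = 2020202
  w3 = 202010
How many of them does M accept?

1

w1: q0 → q5 → q4 → q1 → q3 → q4 → q5  → end q5, accepted
w2: q0 → q1 → q3 → q0 → q1 → q3 → q4 → q4  → end q4, rejected
w3: q0 → q1 → q3 → q0 → q1 → q2 → q3  → end q3, rejected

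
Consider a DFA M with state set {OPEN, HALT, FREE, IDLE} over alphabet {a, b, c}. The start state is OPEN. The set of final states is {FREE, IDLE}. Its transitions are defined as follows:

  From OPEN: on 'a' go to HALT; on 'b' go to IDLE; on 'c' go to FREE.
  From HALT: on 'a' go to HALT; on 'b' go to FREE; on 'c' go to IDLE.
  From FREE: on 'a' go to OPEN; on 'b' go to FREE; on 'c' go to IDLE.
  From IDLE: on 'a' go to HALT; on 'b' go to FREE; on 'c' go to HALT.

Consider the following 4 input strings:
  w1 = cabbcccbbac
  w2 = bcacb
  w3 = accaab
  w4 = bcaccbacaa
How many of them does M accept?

3

w1:
  start at OPEN
  read 'c': OPEN → FREE
  read 'a': FREE → OPEN
  read 'b': OPEN → IDLE
  read 'b': IDLE → FREE
  read 'c': FREE → IDLE
  read 'c': IDLE → HALT
  read 'c': HALT → IDLE
  read 'b': IDLE → FREE
  read 'b': FREE → FREE
  read 'a': FREE → OPEN
  read 'c': OPEN → FREE
  end FREE, accepted
w2:
  start at OPEN
  read 'b': OPEN → IDLE
  read 'c': IDLE → HALT
  read 'a': HALT → HALT
  read 'c': HALT → IDLE
  read 'b': IDLE → FREE
  end FREE, accepted
w3:
  start at OPEN
  read 'a': OPEN → HALT
  read 'c': HALT → IDLE
  read 'c': IDLE → HALT
  read 'a': HALT → HALT
  read 'a': HALT → HALT
  read 'b': HALT → FREE
  end FREE, accepted
w4:
  start at OPEN
  read 'b': OPEN → IDLE
  read 'c': IDLE → HALT
  read 'a': HALT → HALT
  read 'c': HALT → IDLE
  read 'c': IDLE → HALT
  read 'b': HALT → FREE
  read 'a': FREE → OPEN
  read 'c': OPEN → FREE
  read 'a': FREE → OPEN
  read 'a': OPEN → HALT
  end HALT, rejected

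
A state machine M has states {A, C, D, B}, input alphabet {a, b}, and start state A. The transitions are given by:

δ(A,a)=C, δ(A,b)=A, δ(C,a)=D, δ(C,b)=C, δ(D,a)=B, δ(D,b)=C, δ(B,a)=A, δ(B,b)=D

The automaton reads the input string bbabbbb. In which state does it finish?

A → A → A → C → C → C → C → C

C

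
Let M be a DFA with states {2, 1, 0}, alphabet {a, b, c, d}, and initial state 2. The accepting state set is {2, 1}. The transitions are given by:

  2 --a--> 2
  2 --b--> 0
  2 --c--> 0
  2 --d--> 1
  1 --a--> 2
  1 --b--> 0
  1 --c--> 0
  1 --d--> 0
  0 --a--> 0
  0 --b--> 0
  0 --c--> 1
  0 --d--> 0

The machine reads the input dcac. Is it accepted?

Yes

Trace: 2 -d-> 1 -c-> 0 -a-> 0 -c-> 1
End state 1 is accepting.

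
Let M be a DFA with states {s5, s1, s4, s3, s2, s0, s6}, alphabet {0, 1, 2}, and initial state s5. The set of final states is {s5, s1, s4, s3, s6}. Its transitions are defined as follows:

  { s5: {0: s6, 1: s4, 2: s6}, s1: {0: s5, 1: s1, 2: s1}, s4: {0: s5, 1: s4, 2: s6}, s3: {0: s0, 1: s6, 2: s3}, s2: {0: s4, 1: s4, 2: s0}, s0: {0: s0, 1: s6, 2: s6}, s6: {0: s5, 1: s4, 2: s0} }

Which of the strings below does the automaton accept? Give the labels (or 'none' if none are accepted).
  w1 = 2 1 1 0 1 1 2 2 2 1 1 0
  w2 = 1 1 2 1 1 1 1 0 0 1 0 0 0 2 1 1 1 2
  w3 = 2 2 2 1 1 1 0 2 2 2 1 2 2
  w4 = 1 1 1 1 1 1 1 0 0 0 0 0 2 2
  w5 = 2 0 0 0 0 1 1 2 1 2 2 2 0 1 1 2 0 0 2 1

w1, w2, w5

w1:
  start at s5
  read '2': s5 → s6
  read '1': s6 → s4
  read '1': s4 → s4
  read '0': s4 → s5
  read '1': s5 → s4
  read '1': s4 → s4
  read '2': s4 → s6
  read '2': s6 → s0
  read '2': s0 → s6
  read '1': s6 → s4
  read '1': s4 → s4
  read '0': s4 → s5
  end s5, accepted
w2:
  start at s5
  read '1': s5 → s4
  read '1': s4 → s4
  read '2': s4 → s6
  read '1': s6 → s4
  read '1': s4 → s4
  read '1': s4 → s4
  read '1': s4 → s4
  read '0': s4 → s5
  read '0': s5 → s6
  read '1': s6 → s4
  read '0': s4 → s5
  read '0': s5 → s6
  read '0': s6 → s5
  read '2': s5 → s6
  read '1': s6 → s4
  read '1': s4 → s4
  read '1': s4 → s4
  read '2': s4 → s6
  end s6, accepted
w3:
  start at s5
  read '2': s5 → s6
  read '2': s6 → s0
  read '2': s0 → s6
  read '1': s6 → s4
  read '1': s4 → s4
  read '1': s4 → s4
  read '0': s4 → s5
  read '2': s5 → s6
  read '2': s6 → s0
  read '2': s0 → s6
  read '1': s6 → s4
  read '2': s4 → s6
  read '2': s6 → s0
  end s0, rejected
w4:
  start at s5
  read '1': s5 → s4
  read '1': s4 → s4
  read '1': s4 → s4
  read '1': s4 → s4
  read '1': s4 → s4
  read '1': s4 → s4
  read '1': s4 → s4
  read '0': s4 → s5
  read '0': s5 → s6
  read '0': s6 → s5
  read '0': s5 → s6
  read '0': s6 → s5
  read '2': s5 → s6
  read '2': s6 → s0
  end s0, rejected
w5:
  start at s5
  read '2': s5 → s6
  read '0': s6 → s5
  read '0': s5 → s6
  read '0': s6 → s5
  read '0': s5 → s6
  read '1': s6 → s4
  read '1': s4 → s4
  read '2': s4 → s6
  read '1': s6 → s4
  read '2': s4 → s6
  read '2': s6 → s0
  read '2': s0 → s6
  read '0': s6 → s5
  read '1': s5 → s4
  read '1': s4 → s4
  read '2': s4 → s6
  read '0': s6 → s5
  read '0': s5 → s6
  read '2': s6 → s0
  read '1': s0 → s6
  end s6, accepted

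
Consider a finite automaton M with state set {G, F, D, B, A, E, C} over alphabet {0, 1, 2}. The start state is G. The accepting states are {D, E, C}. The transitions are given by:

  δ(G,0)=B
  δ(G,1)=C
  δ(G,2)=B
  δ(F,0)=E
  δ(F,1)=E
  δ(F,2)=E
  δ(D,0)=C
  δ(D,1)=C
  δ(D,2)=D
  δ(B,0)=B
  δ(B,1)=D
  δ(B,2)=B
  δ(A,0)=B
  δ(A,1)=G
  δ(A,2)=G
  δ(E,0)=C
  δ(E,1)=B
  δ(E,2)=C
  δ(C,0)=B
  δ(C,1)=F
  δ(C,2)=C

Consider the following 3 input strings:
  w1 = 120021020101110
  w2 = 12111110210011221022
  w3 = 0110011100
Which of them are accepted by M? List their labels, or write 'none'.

w2, w3

w1:
  start at G
  read '1': G → C
  read '2': C → C
  read '0': C → B
  read '0': B → B
  read '2': B → B
  read '1': B → D
  read '0': D → C
  read '2': C → C
  read '0': C → B
  read '1': B → D
  read '0': D → C
  read '1': C → F
  read '1': F → E
  read '1': E → B
  read '0': B → B
  end B, rejected
w2:
  start at G
  read '1': G → C
  read '2': C → C
  read '1': C → F
  read '1': F → E
  read '1': E → B
  read '1': B → D
  read '1': D → C
  read '0': C → B
  read '2': B → B
  read '1': B → D
  read '0': D → C
  read '0': C → B
  read '1': B → D
  read '1': D → C
  read '2': C → C
  read '2': C → C
  read '1': C → F
  read '0': F → E
  read '2': E → C
  read '2': C → C
  end C, accepted
w3:
  start at G
  read '0': G → B
  read '1': B → D
  read '1': D → C
  read '0': C → B
  read '0': B → B
  read '1': B → D
  read '1': D → C
  read '1': C → F
  read '0': F → E
  read '0': E → C
  end C, accepted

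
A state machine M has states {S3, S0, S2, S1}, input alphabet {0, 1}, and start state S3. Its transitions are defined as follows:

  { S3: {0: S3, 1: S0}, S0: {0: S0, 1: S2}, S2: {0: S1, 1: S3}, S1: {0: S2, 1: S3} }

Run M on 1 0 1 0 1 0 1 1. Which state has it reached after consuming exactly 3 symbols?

S2

S3 → S0 → S0 → S2
After 3 symbols: S2.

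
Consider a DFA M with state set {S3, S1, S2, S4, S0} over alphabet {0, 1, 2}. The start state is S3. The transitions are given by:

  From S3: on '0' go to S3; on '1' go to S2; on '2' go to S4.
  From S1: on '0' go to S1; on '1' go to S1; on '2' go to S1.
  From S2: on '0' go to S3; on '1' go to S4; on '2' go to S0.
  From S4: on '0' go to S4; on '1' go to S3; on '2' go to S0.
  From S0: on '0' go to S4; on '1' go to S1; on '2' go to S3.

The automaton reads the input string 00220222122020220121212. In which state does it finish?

S1

start at S3
read '0': S3 → S3
read '0': S3 → S3
read '2': S3 → S4
read '2': S4 → S0
read '0': S0 → S4
read '2': S4 → S0
read '2': S0 → S3
read '2': S3 → S4
read '1': S4 → S3
read '2': S3 → S4
read '2': S4 → S0
read '0': S0 → S4
read '2': S4 → S0
read '0': S0 → S4
read '2': S4 → S0
read '2': S0 → S3
read '0': S3 → S3
read '1': S3 → S2
read '2': S2 → S0
read '1': S0 → S1
read '2': S1 → S1
read '1': S1 → S1
read '2': S1 → S1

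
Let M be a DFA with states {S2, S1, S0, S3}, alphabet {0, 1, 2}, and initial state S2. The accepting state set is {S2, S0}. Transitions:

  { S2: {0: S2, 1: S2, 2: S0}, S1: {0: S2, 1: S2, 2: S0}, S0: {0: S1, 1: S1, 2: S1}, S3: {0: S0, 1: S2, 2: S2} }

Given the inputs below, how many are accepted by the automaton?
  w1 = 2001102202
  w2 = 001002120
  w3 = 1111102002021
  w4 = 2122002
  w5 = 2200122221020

w1: Trace: S2 -2-> S0 -0-> S1 -0-> S2 -1-> S2 -1-> S2 -0-> S2 -2-> S0 -2-> S1 -0-> S2 -2-> S0  → end S0, accepted
w2: Trace: S2 -0-> S2 -0-> S2 -1-> S2 -0-> S2 -0-> S2 -2-> S0 -1-> S1 -2-> S0 -0-> S1  → end S1, rejected
w3: Trace: S2 -1-> S2 -1-> S2 -1-> S2 -1-> S2 -1-> S2 -0-> S2 -2-> S0 -0-> S1 -0-> S2 -2-> S0 -0-> S1 -2-> S0 -1-> S1  → end S1, rejected
w4: Trace: S2 -2-> S0 -1-> S1 -2-> S0 -2-> S1 -0-> S2 -0-> S2 -2-> S0  → end S0, accepted
w5: Trace: S2 -2-> S0 -2-> S1 -0-> S2 -0-> S2 -1-> S2 -2-> S0 -2-> S1 -2-> S0 -2-> S1 -1-> S2 -0-> S2 -2-> S0 -0-> S1  → end S1, rejected

2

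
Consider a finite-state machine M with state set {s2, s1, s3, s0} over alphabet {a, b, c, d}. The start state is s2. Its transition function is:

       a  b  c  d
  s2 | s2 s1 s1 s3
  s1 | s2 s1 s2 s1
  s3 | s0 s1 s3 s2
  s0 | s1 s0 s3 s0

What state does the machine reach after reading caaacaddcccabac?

s1

Trace: s2 -c-> s1 -a-> s2 -a-> s2 -a-> s2 -c-> s1 -a-> s2 -d-> s3 -d-> s2 -c-> s1 -c-> s2 -c-> s1 -a-> s2 -b-> s1 -a-> s2 -c-> s1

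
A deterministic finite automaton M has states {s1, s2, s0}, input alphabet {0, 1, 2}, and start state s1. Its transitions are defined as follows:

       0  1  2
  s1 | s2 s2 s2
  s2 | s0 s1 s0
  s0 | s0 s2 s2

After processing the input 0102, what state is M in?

start at s1
read '0': s1 → s2
read '1': s2 → s1
read '0': s1 → s2
read '2': s2 → s0

s0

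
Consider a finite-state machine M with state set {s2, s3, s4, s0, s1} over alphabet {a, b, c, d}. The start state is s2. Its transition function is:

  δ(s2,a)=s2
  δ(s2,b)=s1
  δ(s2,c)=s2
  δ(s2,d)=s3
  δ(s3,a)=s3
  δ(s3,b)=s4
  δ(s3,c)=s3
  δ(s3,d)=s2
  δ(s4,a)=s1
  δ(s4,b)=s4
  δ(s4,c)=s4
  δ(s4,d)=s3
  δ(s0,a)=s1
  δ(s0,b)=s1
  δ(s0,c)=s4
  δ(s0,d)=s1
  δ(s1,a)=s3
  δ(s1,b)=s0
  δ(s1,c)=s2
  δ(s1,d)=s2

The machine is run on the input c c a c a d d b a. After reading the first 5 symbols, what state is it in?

s2

s2 → s2 → s2 → s2 → s2 → s2
After 5 symbols: s2.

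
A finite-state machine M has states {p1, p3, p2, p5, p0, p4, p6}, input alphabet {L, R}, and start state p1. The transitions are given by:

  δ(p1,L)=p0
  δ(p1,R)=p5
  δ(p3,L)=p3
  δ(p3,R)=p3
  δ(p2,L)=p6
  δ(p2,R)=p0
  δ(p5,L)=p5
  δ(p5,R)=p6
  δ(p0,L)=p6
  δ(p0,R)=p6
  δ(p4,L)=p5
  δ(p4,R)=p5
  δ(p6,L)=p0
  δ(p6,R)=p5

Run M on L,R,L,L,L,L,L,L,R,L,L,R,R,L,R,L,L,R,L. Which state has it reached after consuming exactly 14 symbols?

start at p1
read 'L': p1 → p0
read 'R': p0 → p6
read 'L': p6 → p0
read 'L': p0 → p6
read 'L': p6 → p0
read 'L': p0 → p6
read 'L': p6 → p0
read 'L': p0 → p6
read 'R': p6 → p5
read 'L': p5 → p5
read 'L': p5 → p5
read 'R': p5 → p6
read 'R': p6 → p5
read 'L': p5 → p5
After 14 symbols: p5.

p5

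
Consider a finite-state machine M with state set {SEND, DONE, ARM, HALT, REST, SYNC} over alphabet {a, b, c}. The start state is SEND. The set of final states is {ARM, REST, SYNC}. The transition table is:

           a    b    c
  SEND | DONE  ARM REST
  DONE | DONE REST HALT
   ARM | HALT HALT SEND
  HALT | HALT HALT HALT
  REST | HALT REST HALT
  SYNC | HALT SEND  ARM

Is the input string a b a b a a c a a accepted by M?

Trace: SEND -a-> DONE -b-> REST -a-> HALT -b-> HALT -a-> HALT -a-> HALT -c-> HALT -a-> HALT -a-> HALT
End state HALT is not accepting.

No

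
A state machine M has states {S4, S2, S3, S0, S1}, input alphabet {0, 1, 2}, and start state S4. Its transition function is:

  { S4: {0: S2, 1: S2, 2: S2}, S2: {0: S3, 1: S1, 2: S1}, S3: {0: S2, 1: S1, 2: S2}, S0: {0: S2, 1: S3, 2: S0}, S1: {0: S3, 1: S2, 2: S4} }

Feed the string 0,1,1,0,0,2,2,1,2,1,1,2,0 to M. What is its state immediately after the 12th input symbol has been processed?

S4

start at S4
read '0': S4 → S2
read '1': S2 → S1
read '1': S1 → S2
read '0': S2 → S3
read '0': S3 → S2
read '2': S2 → S1
read '2': S1 → S4
read '1': S4 → S2
read '2': S2 → S1
read '1': S1 → S2
read '1': S2 → S1
read '2': S1 → S4
After 12 symbols: S4.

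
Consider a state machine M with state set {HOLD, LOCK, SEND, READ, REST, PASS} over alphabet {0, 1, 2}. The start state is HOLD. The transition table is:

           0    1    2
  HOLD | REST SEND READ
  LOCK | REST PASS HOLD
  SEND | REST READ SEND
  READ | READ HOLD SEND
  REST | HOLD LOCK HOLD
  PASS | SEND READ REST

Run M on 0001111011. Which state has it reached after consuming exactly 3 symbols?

start at HOLD
read '0': HOLD → REST
read '0': REST → HOLD
read '0': HOLD → REST
After 3 symbols: REST.

REST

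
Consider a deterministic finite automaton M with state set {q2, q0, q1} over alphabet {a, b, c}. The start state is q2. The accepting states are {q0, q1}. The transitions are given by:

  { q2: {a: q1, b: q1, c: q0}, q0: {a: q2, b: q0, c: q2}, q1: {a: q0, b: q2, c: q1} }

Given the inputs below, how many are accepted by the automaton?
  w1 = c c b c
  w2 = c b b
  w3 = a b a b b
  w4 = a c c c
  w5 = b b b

5

w1:
  start at q2
  read 'c': q2 → q0
  read 'c': q0 → q2
  read 'b': q2 → q1
  read 'c': q1 → q1
  end q1, accepted
w2:
  start at q2
  read 'c': q2 → q0
  read 'b': q0 → q0
  read 'b': q0 → q0
  end q0, accepted
w3:
  start at q2
  read 'a': q2 → q1
  read 'b': q1 → q2
  read 'a': q2 → q1
  read 'b': q1 → q2
  read 'b': q2 → q1
  end q1, accepted
w4:
  start at q2
  read 'a': q2 → q1
  read 'c': q1 → q1
  read 'c': q1 → q1
  read 'c': q1 → q1
  end q1, accepted
w5:
  start at q2
  read 'b': q2 → q1
  read 'b': q1 → q2
  read 'b': q2 → q1
  end q1, accepted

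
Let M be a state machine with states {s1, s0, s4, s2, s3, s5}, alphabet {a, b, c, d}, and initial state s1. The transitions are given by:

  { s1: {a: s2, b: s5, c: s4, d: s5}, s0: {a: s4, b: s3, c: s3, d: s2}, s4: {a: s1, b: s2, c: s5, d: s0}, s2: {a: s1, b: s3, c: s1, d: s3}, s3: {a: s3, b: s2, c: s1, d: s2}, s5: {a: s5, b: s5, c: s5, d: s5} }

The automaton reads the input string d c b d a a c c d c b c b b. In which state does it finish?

s5

Trace: s1 -d-> s5 -c-> s5 -b-> s5 -d-> s5 -a-> s5 -a-> s5 -c-> s5 -c-> s5 -d-> s5 -c-> s5 -b-> s5 -c-> s5 -b-> s5 -b-> s5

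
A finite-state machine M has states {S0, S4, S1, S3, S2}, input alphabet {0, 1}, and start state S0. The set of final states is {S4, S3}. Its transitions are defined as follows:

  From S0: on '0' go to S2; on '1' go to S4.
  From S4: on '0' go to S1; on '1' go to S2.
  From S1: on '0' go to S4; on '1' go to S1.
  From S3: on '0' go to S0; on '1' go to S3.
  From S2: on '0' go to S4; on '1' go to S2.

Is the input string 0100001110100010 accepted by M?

Yes

start at S0
read '0': S0 → S2
read '1': S2 → S2
read '0': S2 → S4
read '0': S4 → S1
read '0': S1 → S4
read '0': S4 → S1
read '1': S1 → S1
read '1': S1 → S1
read '1': S1 → S1
read '0': S1 → S4
read '1': S4 → S2
read '0': S2 → S4
read '0': S4 → S1
read '0': S1 → S4
read '1': S4 → S2
read '0': S2 → S4
End state S4 is accepting.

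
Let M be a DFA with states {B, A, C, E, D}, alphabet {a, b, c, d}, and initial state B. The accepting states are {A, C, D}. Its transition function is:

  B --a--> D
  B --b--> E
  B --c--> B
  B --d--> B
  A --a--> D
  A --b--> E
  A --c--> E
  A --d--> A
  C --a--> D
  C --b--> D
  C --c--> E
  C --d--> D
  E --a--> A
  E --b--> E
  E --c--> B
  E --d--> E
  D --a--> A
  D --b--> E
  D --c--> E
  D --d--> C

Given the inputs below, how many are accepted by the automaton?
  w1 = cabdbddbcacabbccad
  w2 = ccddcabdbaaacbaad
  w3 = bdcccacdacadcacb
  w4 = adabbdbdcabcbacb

2

w1: B → B → D → E → E → E → E → E → E → B → D → E → A → E → E → B → B → D → C  → end C, accepted
w2: B → B → B → B → B → B → D → E → E → E → A → D → A → E → E → A → D → C  → end C, accepted
w3: B → E → E → B → B → B → D → E → E → A → E → A → A → E → A → E → E  → end E, rejected
w4: B → D → C → D → E → E → E → E → E → B → D → E → B → E → A → E → E  → end E, rejected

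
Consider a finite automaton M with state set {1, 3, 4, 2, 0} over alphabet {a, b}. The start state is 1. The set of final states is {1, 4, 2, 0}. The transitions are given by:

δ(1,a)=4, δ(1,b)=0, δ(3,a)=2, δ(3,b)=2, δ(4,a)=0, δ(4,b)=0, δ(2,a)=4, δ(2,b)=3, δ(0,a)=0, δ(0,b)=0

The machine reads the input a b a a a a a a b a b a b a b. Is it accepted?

1 → 4 → 0 → 0 → 0 → 0 → 0 → 0 → 0 → 0 → 0 → 0 → 0 → 0 → 0 → 0
End state 0 is accepting.

Yes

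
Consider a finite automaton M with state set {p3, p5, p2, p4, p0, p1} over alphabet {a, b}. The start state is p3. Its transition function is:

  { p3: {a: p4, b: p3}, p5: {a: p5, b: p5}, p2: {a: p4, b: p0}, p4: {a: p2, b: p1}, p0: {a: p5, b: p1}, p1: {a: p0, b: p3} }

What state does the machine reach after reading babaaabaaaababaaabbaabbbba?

p5

Trace: p3 -b-> p3 -a-> p4 -b-> p1 -a-> p0 -a-> p5 -a-> p5 -b-> p5 -a-> p5 -a-> p5 -a-> p5 -a-> p5 -b-> p5 -a-> p5 -b-> p5 -a-> p5 -a-> p5 -a-> p5 -b-> p5 -b-> p5 -a-> p5 -a-> p5 -b-> p5 -b-> p5 -b-> p5 -b-> p5 -a-> p5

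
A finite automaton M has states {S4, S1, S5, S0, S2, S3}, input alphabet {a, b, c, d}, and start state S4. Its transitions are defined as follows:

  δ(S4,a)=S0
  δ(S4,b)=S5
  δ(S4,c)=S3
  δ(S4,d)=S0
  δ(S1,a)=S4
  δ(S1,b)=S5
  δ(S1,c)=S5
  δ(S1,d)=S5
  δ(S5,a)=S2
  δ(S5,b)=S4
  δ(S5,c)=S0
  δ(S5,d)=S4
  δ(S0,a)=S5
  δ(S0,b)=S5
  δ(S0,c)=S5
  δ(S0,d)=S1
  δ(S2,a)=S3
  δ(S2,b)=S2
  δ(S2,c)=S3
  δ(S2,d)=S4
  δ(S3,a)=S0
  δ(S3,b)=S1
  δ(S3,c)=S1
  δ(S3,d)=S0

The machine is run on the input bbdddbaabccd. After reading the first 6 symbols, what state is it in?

S4 → S5 → S4 → S0 → S1 → S5 → S4
After 6 symbols: S4.

S4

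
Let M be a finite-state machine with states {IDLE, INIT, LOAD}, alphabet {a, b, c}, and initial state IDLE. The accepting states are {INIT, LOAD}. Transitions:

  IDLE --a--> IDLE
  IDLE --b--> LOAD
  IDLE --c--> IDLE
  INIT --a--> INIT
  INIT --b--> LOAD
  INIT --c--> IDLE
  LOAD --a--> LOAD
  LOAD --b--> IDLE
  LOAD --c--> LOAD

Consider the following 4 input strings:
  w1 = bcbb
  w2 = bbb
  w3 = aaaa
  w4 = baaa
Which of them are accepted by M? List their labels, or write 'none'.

w1, w2, w4

w1: IDLE → LOAD → LOAD → IDLE → LOAD  → end LOAD, accepted
w2: IDLE → LOAD → IDLE → LOAD  → end LOAD, accepted
w3: IDLE → IDLE → IDLE → IDLE → IDLE  → end IDLE, rejected
w4: IDLE → LOAD → LOAD → LOAD → LOAD  → end LOAD, accepted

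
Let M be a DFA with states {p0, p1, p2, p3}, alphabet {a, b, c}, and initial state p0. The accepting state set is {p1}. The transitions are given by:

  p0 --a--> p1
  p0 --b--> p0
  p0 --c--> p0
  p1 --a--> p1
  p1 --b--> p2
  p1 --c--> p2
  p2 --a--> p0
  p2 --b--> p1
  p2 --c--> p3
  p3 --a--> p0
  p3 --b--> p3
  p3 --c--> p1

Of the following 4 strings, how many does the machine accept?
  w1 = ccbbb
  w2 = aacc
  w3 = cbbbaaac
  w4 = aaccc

1

w1: p0 → p0 → p0 → p0 → p0 → p0  → end p0, rejected
w2: p0 → p1 → p1 → p2 → p3  → end p3, rejected
w3: p0 → p0 → p0 → p0 → p0 → p1 → p1 → p1 → p2  → end p2, rejected
w4: p0 → p1 → p1 → p2 → p3 → p1  → end p1, accepted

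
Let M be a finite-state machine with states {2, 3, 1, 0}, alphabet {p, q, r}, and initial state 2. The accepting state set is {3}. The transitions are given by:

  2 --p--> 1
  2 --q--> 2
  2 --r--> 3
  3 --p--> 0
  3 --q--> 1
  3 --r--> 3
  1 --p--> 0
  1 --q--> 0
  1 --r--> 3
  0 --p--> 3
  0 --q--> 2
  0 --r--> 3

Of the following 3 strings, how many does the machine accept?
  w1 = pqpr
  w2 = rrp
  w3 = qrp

1

w1:
  start at 2
  read 'p': 2 → 1
  read 'q': 1 → 0
  read 'p': 0 → 3
  read 'r': 3 → 3
  end 3, accepted
w2:
  start at 2
  read 'r': 2 → 3
  read 'r': 3 → 3
  read 'p': 3 → 0
  end 0, rejected
w3:
  start at 2
  read 'q': 2 → 2
  read 'r': 2 → 3
  read 'p': 3 → 0
  end 0, rejected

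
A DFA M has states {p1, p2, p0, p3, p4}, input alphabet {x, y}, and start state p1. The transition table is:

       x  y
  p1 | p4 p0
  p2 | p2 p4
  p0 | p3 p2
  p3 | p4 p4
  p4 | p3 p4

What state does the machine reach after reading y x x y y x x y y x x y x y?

p1 → p0 → p3 → p4 → p4 → p4 → p3 → p4 → p4 → p4 → p3 → p4 → p4 → p3 → p4

p4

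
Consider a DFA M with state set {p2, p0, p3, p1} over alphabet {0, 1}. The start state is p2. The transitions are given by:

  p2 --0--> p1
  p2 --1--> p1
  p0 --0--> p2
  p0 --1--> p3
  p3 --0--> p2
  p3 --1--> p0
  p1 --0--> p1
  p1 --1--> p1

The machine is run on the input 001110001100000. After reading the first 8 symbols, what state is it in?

p1

start at p2
read '0': p2 → p1
read '0': p1 → p1
read '1': p1 → p1
read '1': p1 → p1
read '1': p1 → p1
read '0': p1 → p1
read '0': p1 → p1
read '0': p1 → p1
After 8 symbols: p1.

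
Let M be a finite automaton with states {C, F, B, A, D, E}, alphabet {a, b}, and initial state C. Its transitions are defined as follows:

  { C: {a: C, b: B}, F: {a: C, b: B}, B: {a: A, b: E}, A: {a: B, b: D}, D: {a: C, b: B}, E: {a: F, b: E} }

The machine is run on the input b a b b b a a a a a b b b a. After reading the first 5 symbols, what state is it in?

E

Trace: C -b-> B -a-> A -b-> D -b-> B -b-> E
After 5 symbols: E.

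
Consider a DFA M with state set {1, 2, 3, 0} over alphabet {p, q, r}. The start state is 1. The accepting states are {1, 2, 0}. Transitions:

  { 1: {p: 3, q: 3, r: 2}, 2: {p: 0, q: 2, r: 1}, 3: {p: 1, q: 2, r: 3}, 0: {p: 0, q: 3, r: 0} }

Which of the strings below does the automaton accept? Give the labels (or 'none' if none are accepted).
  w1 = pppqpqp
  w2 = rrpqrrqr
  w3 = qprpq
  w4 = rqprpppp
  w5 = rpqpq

w1, w2, w4

w1: Trace: 1 -p-> 3 -p-> 1 -p-> 3 -q-> 2 -p-> 0 -q-> 3 -p-> 1  → end 1, accepted
w2: Trace: 1 -r-> 2 -r-> 1 -p-> 3 -q-> 2 -r-> 1 -r-> 2 -q-> 2 -r-> 1  → end 1, accepted
w3: Trace: 1 -q-> 3 -p-> 1 -r-> 2 -p-> 0 -q-> 3  → end 3, rejected
w4: Trace: 1 -r-> 2 -q-> 2 -p-> 0 -r-> 0 -p-> 0 -p-> 0 -p-> 0 -p-> 0  → end 0, accepted
w5: Trace: 1 -r-> 2 -p-> 0 -q-> 3 -p-> 1 -q-> 3  → end 3, rejected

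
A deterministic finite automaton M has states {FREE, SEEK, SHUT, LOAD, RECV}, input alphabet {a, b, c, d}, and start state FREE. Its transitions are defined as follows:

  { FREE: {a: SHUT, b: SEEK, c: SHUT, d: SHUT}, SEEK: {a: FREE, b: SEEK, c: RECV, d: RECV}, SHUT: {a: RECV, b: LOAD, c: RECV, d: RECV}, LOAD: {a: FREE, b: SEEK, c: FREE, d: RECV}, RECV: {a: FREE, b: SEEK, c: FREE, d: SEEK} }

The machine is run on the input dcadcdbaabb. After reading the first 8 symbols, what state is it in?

FREE

start at FREE
read 'd': FREE → SHUT
read 'c': SHUT → RECV
read 'a': RECV → FREE
read 'd': FREE → SHUT
read 'c': SHUT → RECV
read 'd': RECV → SEEK
read 'b': SEEK → SEEK
read 'a': SEEK → FREE
After 8 symbols: FREE.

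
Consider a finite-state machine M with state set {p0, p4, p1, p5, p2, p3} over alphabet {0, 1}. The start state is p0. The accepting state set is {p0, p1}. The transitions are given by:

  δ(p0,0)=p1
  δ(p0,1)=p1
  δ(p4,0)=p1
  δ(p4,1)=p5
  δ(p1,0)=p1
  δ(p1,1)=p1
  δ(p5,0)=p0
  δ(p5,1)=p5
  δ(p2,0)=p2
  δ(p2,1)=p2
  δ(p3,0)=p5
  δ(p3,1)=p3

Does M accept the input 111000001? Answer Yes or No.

Yes

Trace: p0 -1-> p1 -1-> p1 -1-> p1 -0-> p1 -0-> p1 -0-> p1 -0-> p1 -0-> p1 -1-> p1
End state p1 is accepting.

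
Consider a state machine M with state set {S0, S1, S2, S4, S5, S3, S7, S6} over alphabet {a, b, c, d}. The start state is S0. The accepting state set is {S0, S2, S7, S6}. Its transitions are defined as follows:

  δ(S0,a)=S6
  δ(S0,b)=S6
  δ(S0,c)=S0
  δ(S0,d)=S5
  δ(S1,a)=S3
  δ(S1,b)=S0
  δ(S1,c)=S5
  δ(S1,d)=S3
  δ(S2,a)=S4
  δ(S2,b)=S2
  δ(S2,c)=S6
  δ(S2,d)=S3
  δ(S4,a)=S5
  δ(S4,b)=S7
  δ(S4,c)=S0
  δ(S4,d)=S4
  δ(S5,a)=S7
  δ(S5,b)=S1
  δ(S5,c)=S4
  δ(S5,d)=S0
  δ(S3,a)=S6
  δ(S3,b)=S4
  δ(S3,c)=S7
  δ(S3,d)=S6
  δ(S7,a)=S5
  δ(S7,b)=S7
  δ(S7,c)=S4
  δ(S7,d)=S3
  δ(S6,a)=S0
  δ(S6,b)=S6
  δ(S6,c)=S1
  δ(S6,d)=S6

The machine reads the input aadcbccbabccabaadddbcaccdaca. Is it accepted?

No

Trace: S0 -a-> S6 -a-> S0 -d-> S5 -c-> S4 -b-> S7 -c-> S4 -c-> S0 -b-> S6 -a-> S0 -b-> S6 -c-> S1 -c-> S5 -a-> S7 -b-> S7 -a-> S5 -a-> S7 -d-> S3 -d-> S6 -d-> S6 -b-> S6 -c-> S1 -a-> S3 -c-> S7 -c-> S4 -d-> S4 -a-> S5 -c-> S4 -a-> S5
End state S5 is not accepting.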